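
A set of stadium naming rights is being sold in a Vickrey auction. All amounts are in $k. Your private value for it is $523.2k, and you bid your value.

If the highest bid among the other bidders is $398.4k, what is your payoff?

$124.8k

Your bid $523.2k exceeds the highest competing bid $398.4k, so you win.
In a second-price auction the winner pays the second-highest bid, $398.4k.
Payoff = value − price = $523.2k − $398.4k = $124.8k.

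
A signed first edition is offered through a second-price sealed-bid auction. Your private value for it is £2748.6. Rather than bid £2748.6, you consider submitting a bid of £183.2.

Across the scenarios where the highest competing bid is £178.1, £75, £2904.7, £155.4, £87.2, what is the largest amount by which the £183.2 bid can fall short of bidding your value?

£0

£178.1: same outcome either way → loss £0.
£75: same outcome either way → loss £0.
£2904.7: same outcome either way → loss £0.
£155.4: same outcome either way → loss £0.
£87.2: same outcome either way → loss £0.
Maximum loss: £0.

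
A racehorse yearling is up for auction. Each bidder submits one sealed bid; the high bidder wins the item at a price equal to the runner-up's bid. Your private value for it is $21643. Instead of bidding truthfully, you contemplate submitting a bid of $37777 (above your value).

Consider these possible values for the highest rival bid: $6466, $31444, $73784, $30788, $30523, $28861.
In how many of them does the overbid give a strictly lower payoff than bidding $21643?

The deviation hurts exactly when the highest competing bid lies strictly between $21643 and $37777 — overbidding then wins at a price above your value.
$6466: below both → same outcome either way.
$31444: inside the interval → strictly worse (loss $9801).
$73784: above both → same outcome either way.
$30788: inside the interval → strictly worse (loss $9145).
$30523: inside the interval → strictly worse (loss $8880).
$28861: inside the interval → strictly worse (loss $7218).
Count: 4.

4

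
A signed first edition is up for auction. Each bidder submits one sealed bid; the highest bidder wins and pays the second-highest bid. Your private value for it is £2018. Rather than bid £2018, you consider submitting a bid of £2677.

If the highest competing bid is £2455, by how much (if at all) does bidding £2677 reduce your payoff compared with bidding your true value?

Bidding your value £2018: you lose (since £2018 < £2455). Payoff £0.
Bidding £2677: you win and pay £2455. Payoff £2018 − £2455 = −£437.
The competing bid £2455 lies between your value and your inflated bid, so overbidding wins an item priced above your value.
Loss from deviating = £0 − (−£437) = £437.

£437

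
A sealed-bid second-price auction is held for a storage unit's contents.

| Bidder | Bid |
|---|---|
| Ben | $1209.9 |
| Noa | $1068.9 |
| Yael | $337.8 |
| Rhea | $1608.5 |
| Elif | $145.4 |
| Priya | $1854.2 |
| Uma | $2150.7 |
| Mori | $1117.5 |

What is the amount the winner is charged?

Highest bid: Uma at $2150.7, so Uma wins.
Second-highest bid: Priya at $1854.2 — that is the price the winner pays.

$1854.2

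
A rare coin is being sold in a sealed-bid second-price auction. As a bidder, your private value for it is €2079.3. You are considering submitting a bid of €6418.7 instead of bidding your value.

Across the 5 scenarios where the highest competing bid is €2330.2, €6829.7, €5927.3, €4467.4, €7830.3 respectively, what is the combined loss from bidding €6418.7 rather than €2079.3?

€6487

The deviation costs you only when the competing bid falls strictly between €2079.3 and €6418.7; elsewhere both bids give the same outcome.
€2330.2: truthful payoff €0, deviation payoff −€250.9 → loss €250.9.
€6829.7: outcomes coincide → loss €0.
€5927.3: truthful payoff €0, deviation payoff −€3848 → loss €3848.
€4467.4: truthful payoff €0, deviation payoff −€2388.1 → loss €2388.1.
€7830.3: outcomes coincide → loss €0.
Total loss = €250.9 + €3848 + €2388.1 = €6487.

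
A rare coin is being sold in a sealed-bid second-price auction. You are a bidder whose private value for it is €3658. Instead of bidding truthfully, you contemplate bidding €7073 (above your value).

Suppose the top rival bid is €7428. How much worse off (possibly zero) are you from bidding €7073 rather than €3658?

Bidding your value €3658: you lose (since €3658 < €7428). Payoff €0.
Bidding €7073: you lose. Payoff €0.
Difference = €0 − €0 = €0; both bids lead to the same outcome because the competing bid is above both your value and your alternative bid.

€0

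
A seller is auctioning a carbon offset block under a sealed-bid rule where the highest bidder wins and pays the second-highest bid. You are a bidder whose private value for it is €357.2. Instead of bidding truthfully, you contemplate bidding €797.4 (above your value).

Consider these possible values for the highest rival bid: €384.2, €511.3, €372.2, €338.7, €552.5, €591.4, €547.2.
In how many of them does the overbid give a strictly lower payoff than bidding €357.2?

The deviation hurts exactly when the highest competing bid lies strictly between €357.2 and €797.4 — overbidding then wins at a price above your value.
€384.2: inside the interval → strictly worse (loss €27).
€511.3: inside the interval → strictly worse (loss €154.1).
€372.2: inside the interval → strictly worse (loss €15).
€338.7: below both → same outcome either way.
€552.5: inside the interval → strictly worse (loss €195.3).
€591.4: inside the interval → strictly worse (loss €234.2).
€547.2: inside the interval → strictly worse (loss €190).
Count: 6.

6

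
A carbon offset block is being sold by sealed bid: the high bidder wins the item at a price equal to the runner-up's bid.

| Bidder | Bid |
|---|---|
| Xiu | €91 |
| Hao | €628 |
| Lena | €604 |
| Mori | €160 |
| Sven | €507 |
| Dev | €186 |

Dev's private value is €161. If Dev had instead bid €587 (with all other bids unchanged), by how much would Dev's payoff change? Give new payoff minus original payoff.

The highest bid among the other bidders is €628; Dev's bid doesn't change that.
Original bid €186: Dev is not highest (top rival bid is €628); payoff €0.
Alternative bid €587: Dev is not highest (top rival bid is €628); payoff €0.
Change in payoff = €0 − (€0) = €0.

€0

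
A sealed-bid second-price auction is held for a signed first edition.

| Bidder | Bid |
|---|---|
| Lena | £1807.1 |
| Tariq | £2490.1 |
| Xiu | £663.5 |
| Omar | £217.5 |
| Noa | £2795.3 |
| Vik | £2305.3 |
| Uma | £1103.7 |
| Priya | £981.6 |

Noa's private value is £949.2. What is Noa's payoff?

Highest bid: Noa at £2795.3, so Noa wins.
Second-highest bid: Tariq at £2490.1 — that is the price the winner pays.
Noa's payoff = value − price = £949.2 − £2490.1 = −£1540.9.

−£1540.9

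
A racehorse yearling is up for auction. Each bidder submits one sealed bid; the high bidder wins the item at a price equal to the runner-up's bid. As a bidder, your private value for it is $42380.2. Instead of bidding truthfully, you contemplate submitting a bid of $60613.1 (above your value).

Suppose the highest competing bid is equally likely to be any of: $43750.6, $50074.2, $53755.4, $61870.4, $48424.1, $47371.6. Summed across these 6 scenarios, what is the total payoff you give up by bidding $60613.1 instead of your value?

$31474.9

The deviation costs you only when the competing bid falls strictly between $42380.2 and $60613.1; elsewhere both bids give the same outcome.
$43750.6: truthful payoff $0, deviation payoff −$1370.4 → loss $1370.4.
$50074.2: truthful payoff $0, deviation payoff −$7694 → loss $7694.
$53755.4: truthful payoff $0, deviation payoff −$11375.2 → loss $11375.2.
$61870.4: outcomes coincide → loss $0.
$48424.1: truthful payoff $0, deviation payoff −$6043.9 → loss $6043.9.
$47371.6: truthful payoff $0, deviation payoff −$4991.4 → loss $4991.4.
Total loss = $1370.4 + $7694 + $11375.2 + $6043.9 + $4991.4 = $31474.9.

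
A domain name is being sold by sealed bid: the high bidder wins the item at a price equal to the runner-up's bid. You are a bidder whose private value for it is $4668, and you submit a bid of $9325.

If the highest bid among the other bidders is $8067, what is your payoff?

Your bid $9325 exceeds the highest competing bid $8067, so you win.
In a second-price auction the winner pays the second-highest bid, $8067.
Payoff = value − price = $4668 − $8067 = −$3399.

−$3399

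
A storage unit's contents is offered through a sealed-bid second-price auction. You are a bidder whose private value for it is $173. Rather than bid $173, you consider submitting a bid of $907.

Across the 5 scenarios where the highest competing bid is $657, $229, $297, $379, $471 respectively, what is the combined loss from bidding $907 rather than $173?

The deviation costs you only when the competing bid falls strictly between $173 and $907; elsewhere both bids give the same outcome.
$657: truthful payoff $0, deviation payoff −$484 → loss $484.
$229: truthful payoff $0, deviation payoff −$56 → loss $56.
$297: truthful payoff $0, deviation payoff −$124 → loss $124.
$379: truthful payoff $0, deviation payoff −$206 → loss $206.
$471: truthful payoff $0, deviation payoff −$298 → loss $298.
Total loss = $484 + $56 + $124 + $206 + $298 = $1168.

$1168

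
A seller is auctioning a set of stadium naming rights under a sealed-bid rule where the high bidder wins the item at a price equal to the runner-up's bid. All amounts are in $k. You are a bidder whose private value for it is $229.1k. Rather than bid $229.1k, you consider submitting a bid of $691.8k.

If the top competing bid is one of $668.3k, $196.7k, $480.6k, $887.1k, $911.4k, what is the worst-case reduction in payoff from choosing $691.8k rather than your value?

$668.3k: truthful gives $0k, deviation gives −$439.2k → loss $439.2k.
$196.7k: same outcome either way → loss $0k.
$480.6k: truthful gives $0k, deviation gives −$251.5k → loss $251.5k.
$887.1k: same outcome either way → loss $0k.
$911.4k: same outcome either way → loss $0k.
Maximum loss: $439.2k.

$439.2k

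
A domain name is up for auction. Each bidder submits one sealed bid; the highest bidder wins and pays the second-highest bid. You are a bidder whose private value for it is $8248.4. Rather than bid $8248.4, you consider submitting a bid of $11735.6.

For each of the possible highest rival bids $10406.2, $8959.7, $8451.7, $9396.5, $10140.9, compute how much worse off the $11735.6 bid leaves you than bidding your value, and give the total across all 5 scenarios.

$6113

The deviation costs you only when the competing bid falls strictly between $8248.4 and $11735.6; elsewhere both bids give the same outcome.
$10406.2: truthful payoff $0, deviation payoff −$2157.8 → loss $2157.8.
$8959.7: truthful payoff $0, deviation payoff −$711.3 → loss $711.3.
$8451.7: truthful payoff $0, deviation payoff −$203.3 → loss $203.3.
$9396.5: truthful payoff $0, deviation payoff −$1148.1 → loss $1148.1.
$10140.9: truthful payoff $0, deviation payoff −$1892.5 → loss $1892.5.
Total loss = $2157.8 + $711.3 + $203.3 + $1148.1 + $1892.5 = $6113.
In a second-price auction your bid sets only whether you win, not what you pay, so bidding your true value is weakly dominant.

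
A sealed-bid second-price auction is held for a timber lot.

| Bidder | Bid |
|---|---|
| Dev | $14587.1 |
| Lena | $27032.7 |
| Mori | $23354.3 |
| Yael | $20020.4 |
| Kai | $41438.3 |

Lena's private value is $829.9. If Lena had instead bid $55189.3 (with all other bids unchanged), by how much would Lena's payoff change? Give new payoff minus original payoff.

−$40608.4

The highest bid among the other bidders is $41438.3; Lena's bid doesn't change that.
Original bid $27032.7: Lena is not highest (top rival bid is $41438.3); payoff $0.
Alternative bid $55189.3: Lena is highest, pays the top rival bid $41438.3; payoff $829.9 − $41438.3 = −$40608.4.
Change in payoff = −$40608.4 − ($0) = −$40608.4.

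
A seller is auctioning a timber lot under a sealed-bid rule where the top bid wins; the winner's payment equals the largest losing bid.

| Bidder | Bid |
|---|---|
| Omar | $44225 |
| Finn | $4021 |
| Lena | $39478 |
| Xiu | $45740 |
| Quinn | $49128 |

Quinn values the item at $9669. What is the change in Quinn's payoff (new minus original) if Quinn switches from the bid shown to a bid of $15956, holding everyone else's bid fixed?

The highest bid among the other bidders is $45740; Quinn's bid doesn't change that.
Original bid $49128: Quinn is highest, pays the top rival bid $45740; payoff $9669 − $45740 = −$36071.
Alternative bid $15956: Quinn is not highest (top rival bid is $45740); payoff $0.
Change in payoff = $0 − (−$36071) = $36071.

$36071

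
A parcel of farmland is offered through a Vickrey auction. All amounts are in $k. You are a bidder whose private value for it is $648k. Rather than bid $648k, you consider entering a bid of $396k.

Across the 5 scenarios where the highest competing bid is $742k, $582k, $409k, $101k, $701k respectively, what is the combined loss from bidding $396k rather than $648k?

$305k

The deviation costs you only when the competing bid falls strictly between $396k and $648k; elsewhere both bids give the same outcome.
$742k: outcomes coincide → loss $0k.
$582k: truthful payoff $66k, deviation payoff $0k → loss $66k.
$409k: truthful payoff $239k, deviation payoff $0k → loss $239k.
$101k: outcomes coincide → loss $0k.
$701k: outcomes coincide → loss $0k.
Total loss = $66k + $239k = $305k.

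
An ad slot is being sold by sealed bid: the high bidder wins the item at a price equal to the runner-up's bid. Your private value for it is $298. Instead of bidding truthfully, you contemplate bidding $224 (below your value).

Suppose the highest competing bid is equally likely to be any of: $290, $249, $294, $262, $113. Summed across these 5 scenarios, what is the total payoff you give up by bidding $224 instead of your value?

The deviation costs you only when the competing bid falls strictly between $224 and $298; elsewhere both bids give the same outcome.
$290: truthful payoff $8, deviation payoff $0 → loss $8.
$249: truthful payoff $49, deviation payoff $0 → loss $49.
$294: truthful payoff $4, deviation payoff $0 → loss $4.
$262: truthful payoff $36, deviation payoff $0 → loss $36.
$113: outcomes coincide → loss $0.
Total loss = $8 + $49 + $4 + $36 = $97.
Truthful bidding weakly dominates here: raising your bid can only win items priced above your value, and lowering it can only forfeit items priced below.

$97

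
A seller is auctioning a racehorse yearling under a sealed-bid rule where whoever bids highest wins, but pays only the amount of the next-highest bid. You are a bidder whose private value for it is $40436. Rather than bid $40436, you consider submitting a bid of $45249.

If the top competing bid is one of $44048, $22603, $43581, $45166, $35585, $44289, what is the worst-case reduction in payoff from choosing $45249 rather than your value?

$44048: truthful gives $0, deviation gives −$3612 → loss $3612.
$22603: same outcome either way → loss $0.
$43581: truthful gives $0, deviation gives −$3145 → loss $3145.
$45166: truthful gives $0, deviation gives −$4730 → loss $4730.
$35585: same outcome either way → loss $0.
$44289: truthful gives $0, deviation gives −$3853 → loss $3853.
Maximum loss: $4730.

$4730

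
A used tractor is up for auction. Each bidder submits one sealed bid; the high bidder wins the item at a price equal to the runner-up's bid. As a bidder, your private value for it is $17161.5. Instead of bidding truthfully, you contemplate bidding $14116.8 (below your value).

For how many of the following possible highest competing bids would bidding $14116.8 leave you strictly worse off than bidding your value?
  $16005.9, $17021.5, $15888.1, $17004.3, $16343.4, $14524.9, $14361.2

7

The deviation hurts exactly when the highest competing bid lies strictly between $14116.8 and $17161.5 — underbidding then forfeits a profitable win.
$16005.9: inside the interval → strictly worse (loss $1155.6).
$17021.5: inside the interval → strictly worse (loss $140).
$15888.1: inside the interval → strictly worse (loss $1273.4).
$17004.3: inside the interval → strictly worse (loss $157.2).
$16343.4: inside the interval → strictly worse (loss $818.1).
$14524.9: inside the interval → strictly worse (loss $2636.6).
$14361.2: inside the interval → strictly worse (loss $2800.3).
Count: 7.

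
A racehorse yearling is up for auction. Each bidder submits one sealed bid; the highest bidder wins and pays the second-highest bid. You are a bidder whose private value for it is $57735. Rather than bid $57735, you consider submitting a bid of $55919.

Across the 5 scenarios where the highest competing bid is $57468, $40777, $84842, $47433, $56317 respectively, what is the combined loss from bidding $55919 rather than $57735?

The deviation costs you only when the competing bid falls strictly between $55919 and $57735; elsewhere both bids give the same outcome.
$57468: truthful payoff $267, deviation payoff $0 → loss $267.
$40777: outcomes coincide → loss $0.
$84842: outcomes coincide → loss $0.
$47433: outcomes coincide → loss $0.
$56317: truthful payoff $1418, deviation payoff $0 → loss $1418.
Total loss = $267 + $1418 = $1685.
Truthful bidding weakly dominates here: raising your bid can only win items priced above your value, and lowering it can only forfeit items priced below.

$1685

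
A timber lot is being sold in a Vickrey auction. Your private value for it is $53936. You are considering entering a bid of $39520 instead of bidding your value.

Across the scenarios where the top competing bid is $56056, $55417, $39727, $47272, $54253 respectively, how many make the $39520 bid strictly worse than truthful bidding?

2

The deviation hurts exactly when the highest competing bid lies strictly between $39520 and $53936 — underbidding then forfeits a profitable win.
$56056: above both → same outcome either way.
$55417: above both → same outcome either way.
$39727: inside the interval → strictly worse (loss $14209).
$47272: inside the interval → strictly worse (loss $6664).
$54253: above both → same outcome either way.
Count: 2.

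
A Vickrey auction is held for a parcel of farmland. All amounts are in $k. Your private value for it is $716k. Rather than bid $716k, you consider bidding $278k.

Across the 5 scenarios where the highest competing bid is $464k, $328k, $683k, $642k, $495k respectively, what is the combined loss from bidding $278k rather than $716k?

$968k

The deviation costs you only when the competing bid falls strictly between $278k and $716k; elsewhere both bids give the same outcome.
$464k: truthful payoff $252k, deviation payoff $0k → loss $252k.
$328k: truthful payoff $388k, deviation payoff $0k → loss $388k.
$683k: truthful payoff $33k, deviation payoff $0k → loss $33k.
$642k: truthful payoff $74k, deviation payoff $0k → loss $74k.
$495k: truthful payoff $221k, deviation payoff $0k → loss $221k.
Total loss = $252k + $388k + $33k + $74k + $221k = $968k.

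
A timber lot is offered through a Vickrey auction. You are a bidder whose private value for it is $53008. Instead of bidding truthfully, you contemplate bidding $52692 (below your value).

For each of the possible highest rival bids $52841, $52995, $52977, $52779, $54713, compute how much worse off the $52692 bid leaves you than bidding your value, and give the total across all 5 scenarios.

$440

The deviation costs you only when the competing bid falls strictly between $52692 and $53008; elsewhere both bids give the same outcome.
$52841: truthful payoff $167, deviation payoff $0 → loss $167.
$52995: truthful payoff $13, deviation payoff $0 → loss $13.
$52977: truthful payoff $31, deviation payoff $0 → loss $31.
$52779: truthful payoff $229, deviation payoff $0 → loss $229.
$54713: outcomes coincide → loss $0.
Total loss = $167 + $13 + $31 + $229 = $440.
In a second-price auction your bid sets only whether you win, not what you pay, so bidding your true value is weakly dominant.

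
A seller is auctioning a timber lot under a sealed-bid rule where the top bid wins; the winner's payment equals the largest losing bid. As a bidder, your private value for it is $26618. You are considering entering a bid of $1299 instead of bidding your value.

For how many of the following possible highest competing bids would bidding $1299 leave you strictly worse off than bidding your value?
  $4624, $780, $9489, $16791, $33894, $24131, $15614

The deviation hurts exactly when the highest competing bid lies strictly between $1299 and $26618 — underbidding then forfeits a profitable win.
$4624: inside the interval → strictly worse (loss $21994).
$780: below both → same outcome either way.
$9489: inside the interval → strictly worse (loss $17129).
$16791: inside the interval → strictly worse (loss $9827).
$33894: above both → same outcome either way.
$24131: inside the interval → strictly worse (loss $2487).
$15614: inside the interval → strictly worse (loss $11004).
Count: 5.

5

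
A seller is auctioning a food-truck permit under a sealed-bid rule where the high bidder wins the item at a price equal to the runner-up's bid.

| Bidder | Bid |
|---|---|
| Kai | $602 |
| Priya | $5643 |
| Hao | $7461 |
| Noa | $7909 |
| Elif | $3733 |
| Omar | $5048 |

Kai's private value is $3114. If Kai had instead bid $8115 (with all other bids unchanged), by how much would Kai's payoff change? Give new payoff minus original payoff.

−$4795

The highest bid among the other bidders is $7909; Kai's bid doesn't change that.
Original bid $602: Kai is not highest (top rival bid is $7909); payoff $0.
Alternative bid $8115: Kai is highest, pays the top rival bid $7909; payoff $3114 − $7909 = −$4795.
Change in payoff = −$4795 − ($0) = −$4795.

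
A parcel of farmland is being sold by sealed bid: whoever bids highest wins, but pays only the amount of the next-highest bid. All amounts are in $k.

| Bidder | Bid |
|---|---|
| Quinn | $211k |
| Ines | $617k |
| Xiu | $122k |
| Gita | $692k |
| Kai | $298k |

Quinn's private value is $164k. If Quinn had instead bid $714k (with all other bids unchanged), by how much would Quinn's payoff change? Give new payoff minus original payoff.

−$528k

The highest bid among the other bidders is $692k; Quinn's bid doesn't change that.
Original bid $211k: Quinn is not highest (top rival bid is $692k); payoff $0k.
Alternative bid $714k: Quinn is highest, pays the top rival bid $692k; payoff $164k − $692k = −$528k.
Change in payoff = −$528k − ($0k) = −$528k.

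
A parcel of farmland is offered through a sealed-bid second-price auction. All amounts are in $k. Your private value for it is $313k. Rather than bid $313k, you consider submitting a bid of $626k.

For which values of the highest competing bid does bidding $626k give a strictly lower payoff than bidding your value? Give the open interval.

($313k, $626k)

If the competing bid is below $313k, both bids win at the same price — no difference.
If it is above $626k, both bids lose — no difference.
If it lies strictly between $313k and $626k, bidding your value loses (payoff 0) while bidding $626k wins at a price above your value (payoff negative).
So the deviation strictly hurts on the open interval ($313k, $626k).
In a second-price auction your bid sets only whether you win, not what you pay, so bidding your true value is weakly dominant.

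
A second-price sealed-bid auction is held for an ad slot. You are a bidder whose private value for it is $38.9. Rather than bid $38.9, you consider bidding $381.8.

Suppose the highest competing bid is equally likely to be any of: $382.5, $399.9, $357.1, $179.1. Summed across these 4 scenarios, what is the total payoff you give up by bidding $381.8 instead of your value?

The deviation costs you only when the competing bid falls strictly between $38.9 and $381.8; elsewhere both bids give the same outcome.
$382.5: outcomes coincide → loss $0.
$399.9: outcomes coincide → loss $0.
$357.1: truthful payoff $0, deviation payoff −$318.2 → loss $318.2.
$179.1: truthful payoff $0, deviation payoff −$140.2 → loss $140.2.
Total loss = $318.2 + $140.2 = $458.4.

$458.4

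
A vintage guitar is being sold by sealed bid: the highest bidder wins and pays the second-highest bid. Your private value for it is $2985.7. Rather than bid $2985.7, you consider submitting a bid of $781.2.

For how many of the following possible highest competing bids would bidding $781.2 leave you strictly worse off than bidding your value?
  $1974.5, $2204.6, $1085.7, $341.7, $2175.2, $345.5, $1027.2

5

The deviation hurts exactly when the highest competing bid lies strictly between $781.2 and $2985.7 — underbidding then forfeits a profitable win.
$1974.5: inside the interval → strictly worse (loss $1011.2).
$2204.6: inside the interval → strictly worse (loss $781.1).
$1085.7: inside the interval → strictly worse (loss $1900).
$341.7: below both → same outcome either way.
$2175.2: inside the interval → strictly worse (loss $810.5).
$345.5: below both → same outcome either way.
$1027.2: inside the interval → strictly worse (loss $1958.5).
Count: 5.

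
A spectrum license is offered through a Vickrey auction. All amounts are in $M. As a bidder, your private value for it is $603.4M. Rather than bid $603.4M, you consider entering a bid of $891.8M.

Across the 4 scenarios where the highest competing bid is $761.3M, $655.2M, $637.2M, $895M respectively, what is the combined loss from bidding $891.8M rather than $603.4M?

The deviation costs you only when the competing bid falls strictly between $603.4M and $891.8M; elsewhere both bids give the same outcome.
$761.3M: truthful payoff $0M, deviation payoff −$157.9M → loss $157.9M.
$655.2M: truthful payoff $0M, deviation payoff −$51.8M → loss $51.8M.
$637.2M: truthful payoff $0M, deviation payoff −$33.8M → loss $33.8M.
$895M: outcomes coincide → loss $0M.
Total loss = $157.9M + $51.8M + $33.8M = $243.5M.

$243.5M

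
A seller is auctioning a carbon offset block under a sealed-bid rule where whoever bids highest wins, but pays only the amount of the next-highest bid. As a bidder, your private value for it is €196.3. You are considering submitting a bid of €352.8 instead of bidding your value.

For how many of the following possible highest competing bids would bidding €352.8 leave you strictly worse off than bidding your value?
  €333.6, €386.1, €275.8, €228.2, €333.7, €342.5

5

The deviation hurts exactly when the highest competing bid lies strictly between €196.3 and €352.8 — overbidding then wins at a price above your value.
€333.6: inside the interval → strictly worse (loss €137.3).
€386.1: above both → same outcome either way.
€275.8: inside the interval → strictly worse (loss €79.5).
€228.2: inside the interval → strictly worse (loss €31.9).
€333.7: inside the interval → strictly worse (loss €137.4).
€342.5: inside the interval → strictly worse (loss €146.2).
Count: 5.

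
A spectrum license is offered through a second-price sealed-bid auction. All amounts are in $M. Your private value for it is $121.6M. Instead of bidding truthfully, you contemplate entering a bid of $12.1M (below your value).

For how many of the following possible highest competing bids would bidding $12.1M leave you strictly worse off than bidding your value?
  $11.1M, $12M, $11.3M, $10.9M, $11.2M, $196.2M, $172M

0

The deviation hurts exactly when the highest competing bid lies strictly between $12.1M and $121.6M — underbidding then forfeits a profitable win.
$11.1M: below both → same outcome either way.
$12M: below both → same outcome either way.
$11.3M: below both → same outcome either way.
$10.9M: below both → same outcome either way.
$11.2M: below both → same outcome either way.
$196.2M: above both → same outcome either way.
$172M: above both → same outcome either way.
Count: 0.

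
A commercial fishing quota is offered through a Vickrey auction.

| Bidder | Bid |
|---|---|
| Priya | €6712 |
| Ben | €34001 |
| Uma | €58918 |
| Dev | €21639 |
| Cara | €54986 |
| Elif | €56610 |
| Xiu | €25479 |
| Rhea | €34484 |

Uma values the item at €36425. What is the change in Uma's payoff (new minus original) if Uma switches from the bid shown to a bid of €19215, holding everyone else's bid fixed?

The highest bid among the other bidders is €56610; Uma's bid doesn't change that.
Original bid €58918: Uma is highest, pays the top rival bid €56610; payoff €36425 − €56610 = −€20185.
Alternative bid €19215: Uma is not highest (top rival bid is €56610); payoff €0.
Change in payoff = €0 − (−€20185) = €20185.

€20185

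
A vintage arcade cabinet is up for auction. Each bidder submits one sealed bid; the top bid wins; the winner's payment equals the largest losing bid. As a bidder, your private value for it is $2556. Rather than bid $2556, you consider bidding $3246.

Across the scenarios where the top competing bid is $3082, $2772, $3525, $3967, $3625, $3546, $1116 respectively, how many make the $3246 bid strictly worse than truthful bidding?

The deviation hurts exactly when the highest competing bid lies strictly between $2556 and $3246 — overbidding then wins at a price above your value.
$3082: inside the interval → strictly worse (loss $526).
$2772: inside the interval → strictly worse (loss $216).
$3525: above both → same outcome either way.
$3967: above both → same outcome either way.
$3625: above both → same outcome either way.
$3546: above both → same outcome either way.
$1116: below both → same outcome either way.
Count: 2.

2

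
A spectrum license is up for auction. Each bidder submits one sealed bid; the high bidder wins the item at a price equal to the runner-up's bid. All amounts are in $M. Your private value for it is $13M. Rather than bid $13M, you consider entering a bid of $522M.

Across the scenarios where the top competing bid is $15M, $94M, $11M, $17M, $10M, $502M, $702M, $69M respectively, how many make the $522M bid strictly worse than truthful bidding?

5

The deviation hurts exactly when the highest competing bid lies strictly between $13M and $522M — overbidding then wins at a price above your value.
$15M: inside the interval → strictly worse (loss $2M).
$94M: inside the interval → strictly worse (loss $81M).
$11M: below both → same outcome either way.
$17M: inside the interval → strictly worse (loss $4M).
$10M: below both → same outcome either way.
$502M: inside the interval → strictly worse (loss $489M).
$702M: above both → same outcome either way.
$69M: inside the interval → strictly worse (loss $56M).
Count: 5.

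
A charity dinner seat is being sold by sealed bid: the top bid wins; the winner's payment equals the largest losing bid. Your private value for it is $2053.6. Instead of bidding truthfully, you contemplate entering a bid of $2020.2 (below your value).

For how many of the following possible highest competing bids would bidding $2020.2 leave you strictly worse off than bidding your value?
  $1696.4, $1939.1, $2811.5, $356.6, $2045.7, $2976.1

1

The deviation hurts exactly when the highest competing bid lies strictly between $2020.2 and $2053.6 — underbidding then forfeits a profitable win.
$1696.4: below both → same outcome either way.
$1939.1: below both → same outcome either way.
$2811.5: above both → same outcome either way.
$356.6: below both → same outcome either way.
$2045.7: inside the interval → strictly worse (loss $7.9).
$2976.1: above both → same outcome either way.
Count: 1.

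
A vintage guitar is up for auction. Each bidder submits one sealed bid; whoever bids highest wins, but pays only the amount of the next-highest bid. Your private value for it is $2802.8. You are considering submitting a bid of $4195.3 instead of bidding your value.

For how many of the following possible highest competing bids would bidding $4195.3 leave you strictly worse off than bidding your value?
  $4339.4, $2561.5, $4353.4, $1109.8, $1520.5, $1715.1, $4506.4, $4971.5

0

The deviation hurts exactly when the highest competing bid lies strictly between $2802.8 and $4195.3 — overbidding then wins at a price above your value.
$4339.4: above both → same outcome either way.
$2561.5: below both → same outcome either way.
$4353.4: above both → same outcome either way.
$1109.8: below both → same outcome either way.
$1520.5: below both → same outcome either way.
$1715.1: below both → same outcome either way.
$4506.4: above both → same outcome either way.
$4971.5: above both → same outcome either way.
Count: 0.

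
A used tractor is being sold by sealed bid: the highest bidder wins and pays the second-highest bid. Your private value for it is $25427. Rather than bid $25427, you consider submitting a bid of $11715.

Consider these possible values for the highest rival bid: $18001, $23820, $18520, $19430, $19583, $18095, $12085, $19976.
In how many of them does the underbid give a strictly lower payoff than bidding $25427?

8

The deviation hurts exactly when the highest competing bid lies strictly between $11715 and $25427 — underbidding then forfeits a profitable win.
$18001: inside the interval → strictly worse (loss $7426).
$23820: inside the interval → strictly worse (loss $1607).
$18520: inside the interval → strictly worse (loss $6907).
$19430: inside the interval → strictly worse (loss $5997).
$19583: inside the interval → strictly worse (loss $5844).
$18095: inside the interval → strictly worse (loss $7332).
$12085: inside the interval → strictly worse (loss $13342).
$19976: inside the interval → strictly worse (loss $5451).
Count: 8.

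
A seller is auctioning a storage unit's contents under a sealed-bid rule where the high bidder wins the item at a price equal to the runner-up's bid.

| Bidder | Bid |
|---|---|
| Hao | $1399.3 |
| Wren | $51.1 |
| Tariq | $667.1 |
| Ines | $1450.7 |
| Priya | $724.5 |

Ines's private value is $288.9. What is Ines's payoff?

−$1110.4

Highest bid: Ines at $1450.7, so Ines wins.
Second-highest bid: Hao at $1399.3 — that is the price the winner pays.
Ines's payoff = value − price = $288.9 − $1399.3 = −$1110.4.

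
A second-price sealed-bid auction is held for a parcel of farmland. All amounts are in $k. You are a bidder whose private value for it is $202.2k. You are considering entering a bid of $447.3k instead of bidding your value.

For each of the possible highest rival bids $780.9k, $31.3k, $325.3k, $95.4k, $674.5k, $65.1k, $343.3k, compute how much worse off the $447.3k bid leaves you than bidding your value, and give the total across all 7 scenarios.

$264.2k

The deviation costs you only when the competing bid falls strictly between $202.2k and $447.3k; elsewhere both bids give the same outcome.
$780.9k: outcomes coincide → loss $0k.
$31.3k: outcomes coincide → loss $0k.
$325.3k: truthful payoff $0k, deviation payoff −$123.1k → loss $123.1k.
$95.4k: outcomes coincide → loss $0k.
$674.5k: outcomes coincide → loss $0k.
$65.1k: outcomes coincide → loss $0k.
$343.3k: truthful payoff $0k, deviation payoff −$141.1k → loss $141.1k.
Total loss = $123.1k + $141.1k = $264.2k.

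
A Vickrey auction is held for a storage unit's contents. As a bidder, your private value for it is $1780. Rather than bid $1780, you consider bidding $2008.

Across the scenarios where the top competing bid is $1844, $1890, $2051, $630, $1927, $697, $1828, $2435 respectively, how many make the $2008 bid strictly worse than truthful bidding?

The deviation hurts exactly when the highest competing bid lies strictly between $1780 and $2008 — overbidding then wins at a price above your value.
$1844: inside the interval → strictly worse (loss $64).
$1890: inside the interval → strictly worse (loss $110).
$2051: above both → same outcome either way.
$630: below both → same outcome either way.
$1927: inside the interval → strictly worse (loss $147).
$697: below both → same outcome either way.
$1828: inside the interval → strictly worse (loss $48).
$2435: above both → same outcome either way.
Count: 4.

4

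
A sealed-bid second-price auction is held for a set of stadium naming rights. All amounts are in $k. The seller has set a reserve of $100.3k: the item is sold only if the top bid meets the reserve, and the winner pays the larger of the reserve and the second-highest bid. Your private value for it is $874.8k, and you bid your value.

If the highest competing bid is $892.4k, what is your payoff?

Your bid $874.8k is below the highest competing bid $892.4k, so you lose. Payoff $0k.

$0k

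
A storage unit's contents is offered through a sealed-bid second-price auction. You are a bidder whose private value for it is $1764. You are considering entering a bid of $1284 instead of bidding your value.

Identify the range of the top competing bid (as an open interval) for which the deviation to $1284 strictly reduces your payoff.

If the competing bid is below $1284, both bids win at the same price — no difference.
If it is above $1764, both bids lose — no difference.
If it lies strictly between $1284 and $1764, bidding your value wins at a price below your value (positive payoff) while bidding $1284 loses (payoff 0).
So the deviation strictly hurts on the open interval ($1284, $1764).

($1284, $1764)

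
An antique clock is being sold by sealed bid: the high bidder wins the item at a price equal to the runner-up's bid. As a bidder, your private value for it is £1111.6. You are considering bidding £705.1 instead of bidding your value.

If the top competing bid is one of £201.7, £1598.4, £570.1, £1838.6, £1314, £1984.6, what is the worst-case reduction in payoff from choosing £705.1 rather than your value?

£0

£201.7: same outcome either way → loss £0.
£1598.4: same outcome either way → loss £0.
£570.1: same outcome either way → loss £0.
£1838.6: same outcome either way → loss £0.
£1314: same outcome either way → loss £0.
£1984.6: same outcome either way → loss £0.
Maximum loss: £0.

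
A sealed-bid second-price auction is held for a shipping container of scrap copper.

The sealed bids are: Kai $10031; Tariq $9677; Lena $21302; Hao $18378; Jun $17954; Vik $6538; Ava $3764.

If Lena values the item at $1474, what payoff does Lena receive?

−$16904

Highest bid: Lena at $21302, so Lena wins.
Second-highest bid: Hao at $18378 — that is the price the winner pays.
Lena's payoff = value − price = $1474 − $18378 = −$16904.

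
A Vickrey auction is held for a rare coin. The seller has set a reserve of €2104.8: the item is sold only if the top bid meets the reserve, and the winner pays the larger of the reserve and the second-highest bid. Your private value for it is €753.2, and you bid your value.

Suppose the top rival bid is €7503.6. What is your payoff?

Your bid €753.2 is below the highest competing bid €7503.6, so you lose. Payoff €0.

€0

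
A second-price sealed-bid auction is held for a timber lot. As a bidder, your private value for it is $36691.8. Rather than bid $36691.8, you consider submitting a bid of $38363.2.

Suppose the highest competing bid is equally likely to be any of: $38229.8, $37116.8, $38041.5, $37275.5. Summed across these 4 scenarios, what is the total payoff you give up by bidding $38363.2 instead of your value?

$3896.4

The deviation costs you only when the competing bid falls strictly between $36691.8 and $38363.2; elsewhere both bids give the same outcome.
$38229.8: truthful payoff $0, deviation payoff −$1538 → loss $1538.
$37116.8: truthful payoff $0, deviation payoff −$425 → loss $425.
$38041.5: truthful payoff $0, deviation payoff −$1349.7 → loss $1349.7.
$37275.5: truthful payoff $0, deviation payoff −$583.7 → loss $583.7.
Total loss = $1538 + $425 + $1349.7 + $583.7 = $3896.4.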